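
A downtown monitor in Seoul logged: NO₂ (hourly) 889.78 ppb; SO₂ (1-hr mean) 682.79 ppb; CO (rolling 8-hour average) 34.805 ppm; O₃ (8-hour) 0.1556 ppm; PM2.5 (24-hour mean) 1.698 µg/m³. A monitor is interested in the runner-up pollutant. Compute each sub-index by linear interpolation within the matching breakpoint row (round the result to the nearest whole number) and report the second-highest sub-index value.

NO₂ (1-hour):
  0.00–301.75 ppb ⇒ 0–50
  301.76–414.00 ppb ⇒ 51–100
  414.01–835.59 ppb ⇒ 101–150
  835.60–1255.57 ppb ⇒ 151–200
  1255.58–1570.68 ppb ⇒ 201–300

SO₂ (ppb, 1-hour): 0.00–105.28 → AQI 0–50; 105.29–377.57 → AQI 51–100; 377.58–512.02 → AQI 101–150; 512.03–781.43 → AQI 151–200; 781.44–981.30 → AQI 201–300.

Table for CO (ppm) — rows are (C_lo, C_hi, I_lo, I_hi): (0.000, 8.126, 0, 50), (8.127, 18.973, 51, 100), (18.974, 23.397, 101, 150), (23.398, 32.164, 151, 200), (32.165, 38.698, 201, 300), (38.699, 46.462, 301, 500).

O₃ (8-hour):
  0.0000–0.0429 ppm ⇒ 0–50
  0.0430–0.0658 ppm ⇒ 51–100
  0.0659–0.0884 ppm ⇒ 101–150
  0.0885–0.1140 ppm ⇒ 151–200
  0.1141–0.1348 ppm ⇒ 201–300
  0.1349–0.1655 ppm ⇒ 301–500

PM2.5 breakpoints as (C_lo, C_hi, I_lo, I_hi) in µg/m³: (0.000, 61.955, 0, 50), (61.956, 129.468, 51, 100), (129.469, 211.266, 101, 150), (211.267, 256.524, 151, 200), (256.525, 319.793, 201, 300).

241

NO₂ 889.78: bracket 835.60–1255.57 → index 151–200; slope 49/419.97, offset 54.18.
AQI = 151 + 49/419.97·54.18 ≈ 157.32 ⇒ 157.
SO₂: 682.79 lies in 512.03–781.43, so I_lo=151, I_hi=200, C_lo=512.03, C_hi=781.43.
(200−151)/(781.43−512.03) × (682.79−512.03) + 151 = 49/269.40 × 170.76 + 151 ≈ 182.06 → 182.
CO: 34.805 ∈ [32.165, 38.698] ↔ index [201, 300].
201 + (34.805−32.165)·(300−201)/(38.698−32.165) = 201 + 2.640·99/6.533 ≈ 241.01, so AQI = 241.
O₃ 0.1556: bracket 0.1349–0.1655 → index 301–500; slope 199/0.0306, offset 0.0207.
AQI = 301 + 199/0.0306·0.0207 ≈ 435.62 ⇒ 436.
PM2.5: 1.698 ∈ [0.000, 61.955] ↔ index [0, 50].
0 + (1.698−0.000)·(50−0)/(61.955−0.000) = 0 + 1.698·50/61.955 ≈ 1.37, so AQI = 1.
Sub-indices: NO₂→157, SO₂→182, CO→241, O₃→436, PM2.5→1. Ranked high→low: 436, 241, 182, 157, 1. Second-highest sub-index = 241.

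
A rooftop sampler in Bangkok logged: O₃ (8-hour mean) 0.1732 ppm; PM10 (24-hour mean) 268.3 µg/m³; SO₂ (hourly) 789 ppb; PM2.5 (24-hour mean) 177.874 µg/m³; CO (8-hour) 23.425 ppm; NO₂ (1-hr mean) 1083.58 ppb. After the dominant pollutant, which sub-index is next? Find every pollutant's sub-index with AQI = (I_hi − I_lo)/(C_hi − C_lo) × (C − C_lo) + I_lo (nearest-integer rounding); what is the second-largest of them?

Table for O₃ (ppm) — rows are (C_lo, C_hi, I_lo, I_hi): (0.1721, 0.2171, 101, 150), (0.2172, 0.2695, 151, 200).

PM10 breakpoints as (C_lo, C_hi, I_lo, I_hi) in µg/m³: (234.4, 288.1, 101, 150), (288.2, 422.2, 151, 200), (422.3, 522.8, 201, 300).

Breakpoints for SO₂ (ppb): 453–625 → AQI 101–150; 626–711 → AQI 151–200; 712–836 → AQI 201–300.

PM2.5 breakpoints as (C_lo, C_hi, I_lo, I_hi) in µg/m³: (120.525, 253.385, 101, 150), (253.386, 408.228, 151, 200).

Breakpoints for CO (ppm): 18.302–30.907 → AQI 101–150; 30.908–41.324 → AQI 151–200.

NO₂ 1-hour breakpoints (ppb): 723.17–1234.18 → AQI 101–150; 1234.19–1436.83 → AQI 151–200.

136

O₃: 0.1732 lies in 0.1721–0.2171, so I_lo=101, I_hi=150, C_lo=0.1721, C_hi=0.2171.
(150−101)/(0.2171−0.1721) × (0.1732−0.1721) + 101 = 49/0.0450 × 0.0011 + 101 ≈ 102.20 → 102.
PM10 268.3: bracket 234.4–288.1 → index 101–150; slope 49/53.7, offset 33.9.
AQI = 101 + 49/53.7·33.9 ≈ 131.93 ⇒ 132.
SO₂: 789 lies in 712–836, so I_lo=201, I_hi=300, C_lo=712, C_hi=836.
(300−201)/(836−712) × (789−712) + 201 = 99/124 × 77 + 201 ≈ 262.48 → 262.
PM2.5 177.874: bracket 120.525–253.385 → index 101–150; slope 49/132.860, offset 57.349.
AQI = 101 + 49/132.860·57.349 ≈ 122.15 ⇒ 122.
CO: row 18.302–30.907 (AQI 101–150). (150−101)·(23.425−18.302)/(30.907−18.302) + 101 = 49·5.123/12.605 + 101 ≈ 120.91 → 121.
NO₂: 1083.58 ∈ [723.17, 1234.18] ↔ index [101, 150].
101 + (1083.58−723.17)·(150−101)/(1234.18−723.17) = 101 + 360.41·49/511.01 ≈ 135.56, so AQI = 136.
Sub-indices: O₃→102, PM10→132, SO₂→262, PM2.5→122, CO→121, NO₂→136. Ranked high→low: 262, 136, 132, 122, 121, 102. Second-highest sub-index = 136.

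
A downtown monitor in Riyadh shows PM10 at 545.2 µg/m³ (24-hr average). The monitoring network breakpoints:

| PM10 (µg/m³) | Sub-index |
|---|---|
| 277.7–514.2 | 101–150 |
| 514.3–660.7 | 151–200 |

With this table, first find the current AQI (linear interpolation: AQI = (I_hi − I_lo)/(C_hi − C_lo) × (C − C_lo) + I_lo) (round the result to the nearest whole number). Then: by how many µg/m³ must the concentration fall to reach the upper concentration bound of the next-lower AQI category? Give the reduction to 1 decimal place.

PM10: 545.2 lies in 514.3–660.7, so I_lo=151, I_hi=200, C_lo=514.3, C_hi=660.7.
(200−151)/(660.7−514.3) × (545.2−514.3) + 151 = 49/146.4 × 30.9 + 151 ≈ 161.34 → 161.
Current AQI 161 is in the Unhealthy range (151–200). The next-lower category tops out at AQI 150, whose upper concentration bound is 514.2 µg/m³.
Reduction needed = 545.2 − 514.2 = 31.0 µg/m³.

31.0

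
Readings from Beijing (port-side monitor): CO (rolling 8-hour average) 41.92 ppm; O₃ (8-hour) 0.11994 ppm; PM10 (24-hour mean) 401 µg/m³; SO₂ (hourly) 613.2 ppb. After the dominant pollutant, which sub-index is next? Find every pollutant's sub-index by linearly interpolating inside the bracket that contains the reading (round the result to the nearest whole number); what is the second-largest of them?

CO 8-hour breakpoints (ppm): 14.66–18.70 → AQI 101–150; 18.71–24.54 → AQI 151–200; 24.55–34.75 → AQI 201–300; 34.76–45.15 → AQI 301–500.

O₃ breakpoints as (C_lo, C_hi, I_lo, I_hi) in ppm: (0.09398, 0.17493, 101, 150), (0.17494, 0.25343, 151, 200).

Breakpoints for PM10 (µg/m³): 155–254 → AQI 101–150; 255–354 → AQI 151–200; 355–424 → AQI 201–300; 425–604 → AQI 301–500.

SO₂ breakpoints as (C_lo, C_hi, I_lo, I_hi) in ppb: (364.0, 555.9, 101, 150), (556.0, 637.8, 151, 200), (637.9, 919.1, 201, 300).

CO: 41.92 ∈ [34.76, 45.15] ↔ index [301, 500].
301 + (41.92−34.76)·(500−301)/(45.15−34.76) = 301 + 7.16·199/10.39 ≈ 438.14, so AQI = 438.
O₃: 0.11994 ∈ [0.09398, 0.17493] ↔ index [101, 150].
101 + (0.11994−0.09398)·(150−101)/(0.17493−0.09398) = 101 + 0.02596·49/0.08095 ≈ 116.71, so AQI = 117.
PM10 401: bracket 355–424 → index 201–300; slope 99/69, offset 46.
AQI = 201 + 99/69·46 ≈ 267.00 ⇒ 267.
SO₂: 613.2 ∈ [556.0, 637.8] ↔ index [151, 200].
151 + (613.2−556.0)·(200−151)/(637.8−556.0) = 151 + 57.2·49/81.8 ≈ 185.26, so AQI = 185.
Sub-indices: CO→438, O₃→117, PM10→267, SO₂→185. Ranked high→low: 438, 267, 185, 117. Second-highest sub-index = 267.

267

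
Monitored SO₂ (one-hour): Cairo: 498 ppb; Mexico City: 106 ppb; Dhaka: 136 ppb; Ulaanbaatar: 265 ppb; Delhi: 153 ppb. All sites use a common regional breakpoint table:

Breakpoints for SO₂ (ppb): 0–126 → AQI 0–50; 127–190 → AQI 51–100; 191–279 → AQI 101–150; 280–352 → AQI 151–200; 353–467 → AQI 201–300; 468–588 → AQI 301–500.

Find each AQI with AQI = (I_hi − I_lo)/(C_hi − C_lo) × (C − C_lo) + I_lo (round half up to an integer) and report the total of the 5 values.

664

Cairo: 498 lies in 468–588, so I_lo=301, I_hi=500, C_lo=468, C_hi=588.
(500−301)/(588−468) × (498−468) + 301 = 199/120 × 30 + 301 ≈ 350.75 → 351.
Mexico City 106: bracket 0–126 → index 0–50; slope 50/126, offset 106.
AQI = 0 + 50/126·106 ≈ 42.06 ⇒ 42.
Dhaka: row 127–190 (AQI 51–100). (100−51)·(136−127)/(190−127) + 51 = 49·9/63 + 51 ≈ 58.00 → 58.
Ulaanbaatar: 265 lies in 191–279, so I_lo=101, I_hi=150, C_lo=191, C_hi=279.
(150−101)/(279−191) × (265−191) + 101 = 49/88 × 74 + 101 ≈ 142.20 → 142.
Delhi 153: bracket 127–190 → index 51–100; slope 49/63, offset 26.
AQI = 51 + 49/63·26 ≈ 71.22 ⇒ 71.
AQIs: Cairo=351, Mexico City=42, Dhaka=58, Ulaanbaatar=142, Delhi=71. Sum = 351 + 42 + 58 + 142 + 71 = 664.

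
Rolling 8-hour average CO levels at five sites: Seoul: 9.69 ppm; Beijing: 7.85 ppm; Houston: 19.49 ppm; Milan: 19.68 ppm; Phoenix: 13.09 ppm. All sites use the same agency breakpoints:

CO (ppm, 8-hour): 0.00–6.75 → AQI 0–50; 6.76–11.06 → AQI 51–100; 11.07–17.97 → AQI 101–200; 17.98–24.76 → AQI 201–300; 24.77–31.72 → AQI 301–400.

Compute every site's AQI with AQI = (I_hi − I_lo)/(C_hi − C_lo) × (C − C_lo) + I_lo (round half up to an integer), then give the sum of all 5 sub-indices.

726

Seoul 9.69: bracket 6.76–11.06 → index 51–100; slope 49/4.30, offset 2.93.
AQI = 51 + 49/4.30·2.93 ≈ 84.39 ⇒ 84.
Beijing 7.85: bracket 6.76–11.06 → index 51–100; slope 49/4.30, offset 1.09.
AQI = 51 + 49/4.30·1.09 ≈ 63.42 ⇒ 63.
Houston: 19.49 lies in 17.98–24.76, so I_lo=201, I_hi=300, C_lo=17.98, C_hi=24.76.
(300−201)/(24.76−17.98) × (19.49−17.98) + 201 = 99/6.78 × 1.51 + 201 ≈ 223.05 → 223.
Milan: 19.68 lies in 17.98–24.76, so I_lo=201, I_hi=300, C_lo=17.98, C_hi=24.76.
(300−201)/(24.76−17.98) × (19.68−17.98) + 201 = 99/6.78 × 1.70 + 201 ≈ 225.82 → 226.
Phoenix: 13.09 ∈ [11.07, 17.97] ↔ index [101, 200].
101 + (13.09−11.07)·(200−101)/(17.97−11.07) = 101 + 2.02·99/6.90 ≈ 129.98, so AQI = 130.
AQIs: Seoul=84, Beijing=63, Houston=223, Milan=226, Phoenix=130. Sum = 84 + 63 + 223 + 226 + 130 = 726.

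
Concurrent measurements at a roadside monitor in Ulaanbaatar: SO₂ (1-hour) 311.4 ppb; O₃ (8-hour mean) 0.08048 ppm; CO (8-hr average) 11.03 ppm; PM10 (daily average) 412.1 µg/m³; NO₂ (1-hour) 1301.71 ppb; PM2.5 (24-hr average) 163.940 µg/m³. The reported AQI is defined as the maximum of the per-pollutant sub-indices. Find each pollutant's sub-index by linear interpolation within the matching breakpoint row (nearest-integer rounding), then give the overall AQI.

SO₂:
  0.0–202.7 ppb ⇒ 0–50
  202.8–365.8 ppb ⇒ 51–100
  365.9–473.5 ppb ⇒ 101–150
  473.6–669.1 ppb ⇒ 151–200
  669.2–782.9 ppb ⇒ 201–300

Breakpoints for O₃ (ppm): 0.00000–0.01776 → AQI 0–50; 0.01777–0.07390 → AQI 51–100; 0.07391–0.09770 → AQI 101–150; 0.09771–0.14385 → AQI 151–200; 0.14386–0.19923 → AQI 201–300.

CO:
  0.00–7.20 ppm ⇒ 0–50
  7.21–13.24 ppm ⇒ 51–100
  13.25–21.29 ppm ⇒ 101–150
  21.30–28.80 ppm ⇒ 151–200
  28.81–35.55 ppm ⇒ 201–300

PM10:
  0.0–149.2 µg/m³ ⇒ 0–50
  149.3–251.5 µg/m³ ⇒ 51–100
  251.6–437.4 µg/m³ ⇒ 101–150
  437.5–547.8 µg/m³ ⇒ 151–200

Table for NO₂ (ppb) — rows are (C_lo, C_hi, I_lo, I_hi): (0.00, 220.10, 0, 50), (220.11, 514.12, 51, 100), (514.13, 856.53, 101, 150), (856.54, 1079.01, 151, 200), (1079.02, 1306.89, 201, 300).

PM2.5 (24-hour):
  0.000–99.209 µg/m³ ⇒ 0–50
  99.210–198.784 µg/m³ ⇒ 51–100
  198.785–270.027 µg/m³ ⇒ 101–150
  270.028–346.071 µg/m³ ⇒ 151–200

298

SO₂: 311.4 lies in 202.8–365.8, so I_lo=51, I_hi=100, C_lo=202.8, C_hi=365.8.
(100−51)/(365.8−202.8) × (311.4−202.8) + 51 = 49/163.0 × 108.6 + 51 ≈ 83.65 → 84.
O₃ 0.08048: bracket 0.07391–0.09770 → index 101–150; slope 49/0.02379, offset 0.00657.
AQI = 101 + 49/0.02379·0.00657 ≈ 114.53 ⇒ 115.
CO: 11.03 ∈ [7.21, 13.24] ↔ index [51, 100].
51 + (11.03−7.21)·(100−51)/(13.24−7.21) = 51 + 3.82·49/6.03 ≈ 82.04, so AQI = 82.
PM10: 412.1 ∈ [251.6, 437.4] ↔ index [101, 150].
101 + (412.1−251.6)·(150−101)/(437.4−251.6) = 101 + 160.5·49/185.8 ≈ 143.33, so AQI = 143.
NO₂: row 1079.02–1306.89 (AQI 201–300). (300−201)·(1301.71−1079.02)/(1306.89−1079.02) + 201 = 99·222.69/227.87 + 201 ≈ 297.75 → 298.
PM2.5: 163.940 ∈ [99.210, 198.784] ↔ index [51, 100].
51 + (163.940−99.210)·(100−51)/(198.784−99.210) = 51 + 64.730·49/99.574 ≈ 82.85, so AQI = 83.
Sub-indices: SO₂→84, O₃→115, CO→82, PM10→143, NO₂→298, PM2.5→83. Overall AQI = max = 298; dominant pollutant is NO₂.
AQI 298: Very Unhealthy.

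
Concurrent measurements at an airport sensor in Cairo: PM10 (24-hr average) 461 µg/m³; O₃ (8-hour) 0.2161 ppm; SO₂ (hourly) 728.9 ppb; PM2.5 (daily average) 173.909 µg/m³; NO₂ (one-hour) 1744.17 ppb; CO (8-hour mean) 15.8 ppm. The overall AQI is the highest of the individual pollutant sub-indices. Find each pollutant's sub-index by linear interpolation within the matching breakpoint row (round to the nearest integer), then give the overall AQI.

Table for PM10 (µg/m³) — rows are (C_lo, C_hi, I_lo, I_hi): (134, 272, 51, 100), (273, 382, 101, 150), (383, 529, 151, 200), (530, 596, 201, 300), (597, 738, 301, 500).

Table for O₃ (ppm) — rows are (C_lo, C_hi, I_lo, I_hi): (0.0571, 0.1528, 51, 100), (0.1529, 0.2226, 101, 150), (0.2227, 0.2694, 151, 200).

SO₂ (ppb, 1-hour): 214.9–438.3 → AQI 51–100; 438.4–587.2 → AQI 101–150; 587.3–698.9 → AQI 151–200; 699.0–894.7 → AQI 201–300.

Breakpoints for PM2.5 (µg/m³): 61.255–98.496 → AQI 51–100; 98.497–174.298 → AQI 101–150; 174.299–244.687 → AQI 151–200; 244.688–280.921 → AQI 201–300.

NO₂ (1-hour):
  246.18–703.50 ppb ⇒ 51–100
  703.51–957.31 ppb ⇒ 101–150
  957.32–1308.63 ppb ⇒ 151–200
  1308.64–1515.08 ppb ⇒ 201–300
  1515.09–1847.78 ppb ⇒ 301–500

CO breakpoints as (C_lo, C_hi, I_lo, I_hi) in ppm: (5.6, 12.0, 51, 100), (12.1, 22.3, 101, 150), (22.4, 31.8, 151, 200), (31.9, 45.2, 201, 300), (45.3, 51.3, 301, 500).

438

PM10: row 383–529 (AQI 151–200). (200−151)·(461−383)/(529−383) + 151 = 49·78/146 + 151 ≈ 177.18 → 177.
O₃ 0.2161: bracket 0.1529–0.2226 → index 101–150; slope 49/0.0697, offset 0.0632.
AQI = 101 + 49/0.0697·0.0632 ≈ 145.43 ⇒ 145.
SO₂: 728.9 ∈ [699.0, 894.7] ↔ index [201, 300].
201 + (728.9−699.0)·(300−201)/(894.7−699.0) = 201 + 29.9·99/195.7 ≈ 216.13, so AQI = 216.
PM2.5: 173.909 lies in 98.497–174.298, so I_lo=101, I_hi=150, C_lo=98.497, C_hi=174.298.
(150−101)/(174.298−98.497) × (173.909−98.497) + 101 = 49/75.801 × 75.412 + 101 ≈ 149.75 → 150.
NO₂: 1744.17 ∈ [1515.09, 1847.78] ↔ index [301, 500].
301 + (1744.17−1515.09)·(500−301)/(1847.78−1515.09) = 301 + 229.08·199/332.69 ≈ 438.03, so AQI = 438.
CO: row 12.1–22.3 (AQI 101–150). (150−101)·(15.8−12.1)/(22.3−12.1) + 101 = 49·3.7/10.2 + 101 ≈ 118.77 → 119.
Sub-indices: PM10→177, O₃→145, SO₂→216, PM2.5→150, NO₂→438, CO→119. Overall AQI = max = 438; dominant pollutant is NO₂.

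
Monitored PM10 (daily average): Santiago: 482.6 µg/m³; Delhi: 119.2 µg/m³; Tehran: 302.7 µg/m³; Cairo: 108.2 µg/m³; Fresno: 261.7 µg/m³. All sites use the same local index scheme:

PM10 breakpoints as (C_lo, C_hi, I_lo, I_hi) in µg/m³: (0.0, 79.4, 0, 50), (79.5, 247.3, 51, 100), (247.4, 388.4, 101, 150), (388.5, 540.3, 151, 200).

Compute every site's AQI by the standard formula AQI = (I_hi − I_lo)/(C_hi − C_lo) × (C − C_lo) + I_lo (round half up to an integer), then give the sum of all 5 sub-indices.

529

Santiago 482.6: bracket 388.5–540.3 → index 151–200; slope 49/151.8, offset 94.1.
AQI = 151 + 49/151.8·94.1 ≈ 181.37 ⇒ 181.
Delhi: 119.2 ∈ [79.5, 247.3] ↔ index [51, 100].
51 + (119.2−79.5)·(100−51)/(247.3−79.5) = 51 + 39.7·49/167.8 ≈ 62.59, so AQI = 63.
Tehran: 302.7 lies in 247.4–388.4, so I_lo=101, I_hi=150, C_lo=247.4, C_hi=388.4.
(150−101)/(388.4−247.4) × (302.7−247.4) + 101 = 49/141.0 × 55.3 + 101 ≈ 120.22 → 120.
Cairo 108.2: bracket 79.5–247.3 → index 51–100; slope 49/167.8, offset 28.7.
AQI = 51 + 49/167.8·28.7 ≈ 59.38 ⇒ 59.
Fresno: 261.7 ∈ [247.4, 388.4] ↔ index [101, 150].
101 + (261.7−247.4)·(150−101)/(388.4−247.4) = 101 + 14.3·49/141.0 ≈ 105.97, so AQI = 106.
AQIs: Santiago=181, Delhi=63, Tehran=120, Cairo=59, Fresno=106. Sum = 181 + 63 + 120 + 59 + 106 = 529.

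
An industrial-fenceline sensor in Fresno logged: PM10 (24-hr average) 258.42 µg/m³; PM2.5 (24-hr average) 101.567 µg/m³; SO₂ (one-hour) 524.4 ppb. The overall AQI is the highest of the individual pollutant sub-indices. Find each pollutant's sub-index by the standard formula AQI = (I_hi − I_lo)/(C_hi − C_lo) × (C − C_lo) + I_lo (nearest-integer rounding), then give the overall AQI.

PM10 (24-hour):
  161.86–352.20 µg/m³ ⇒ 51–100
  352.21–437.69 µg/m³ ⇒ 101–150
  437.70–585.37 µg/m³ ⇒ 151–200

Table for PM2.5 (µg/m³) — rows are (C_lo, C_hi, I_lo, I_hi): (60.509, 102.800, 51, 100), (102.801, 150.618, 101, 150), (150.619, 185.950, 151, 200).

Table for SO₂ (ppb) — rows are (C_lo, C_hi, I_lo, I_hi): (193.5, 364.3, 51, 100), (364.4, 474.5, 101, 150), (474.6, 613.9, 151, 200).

PM10: 258.42 lies in 161.86–352.20, so I_lo=51, I_hi=100, C_lo=161.86, C_hi=352.20.
(100−51)/(352.20−161.86) × (258.42−161.86) + 51 = 49/190.34 × 96.56 + 51 ≈ 75.86 → 76.
PM2.5: row 60.509–102.800 (AQI 51–100). (100−51)·(101.567−60.509)/(102.800−60.509) + 51 = 49·41.058/42.291 + 51 ≈ 98.57 → 99.
SO₂: row 474.6–613.9 (AQI 151–200). (200−151)·(524.4−474.6)/(613.9−474.6) + 151 = 49·49.8/139.3 + 151 ≈ 168.52 → 169.
Sub-indices: PM10→76, PM2.5→99, SO₂→169. Overall AQI = max = 169; dominant pollutant is SO₂.

169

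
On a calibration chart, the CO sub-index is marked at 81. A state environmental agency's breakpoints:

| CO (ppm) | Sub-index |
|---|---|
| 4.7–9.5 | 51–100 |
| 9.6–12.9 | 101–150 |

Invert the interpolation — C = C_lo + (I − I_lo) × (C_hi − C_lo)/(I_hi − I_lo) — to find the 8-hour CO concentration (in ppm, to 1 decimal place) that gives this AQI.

7.6

AQI 81 lies in the 51–100 band, which corresponds to 4.7–9.5 ppm.
C = 4.7 + (81−51)×(9.5−4.7)/(100−51) = 4.7 + 30×4.8/49 ≈ 7.639 ppm → 7.6 ppm to 1 dp.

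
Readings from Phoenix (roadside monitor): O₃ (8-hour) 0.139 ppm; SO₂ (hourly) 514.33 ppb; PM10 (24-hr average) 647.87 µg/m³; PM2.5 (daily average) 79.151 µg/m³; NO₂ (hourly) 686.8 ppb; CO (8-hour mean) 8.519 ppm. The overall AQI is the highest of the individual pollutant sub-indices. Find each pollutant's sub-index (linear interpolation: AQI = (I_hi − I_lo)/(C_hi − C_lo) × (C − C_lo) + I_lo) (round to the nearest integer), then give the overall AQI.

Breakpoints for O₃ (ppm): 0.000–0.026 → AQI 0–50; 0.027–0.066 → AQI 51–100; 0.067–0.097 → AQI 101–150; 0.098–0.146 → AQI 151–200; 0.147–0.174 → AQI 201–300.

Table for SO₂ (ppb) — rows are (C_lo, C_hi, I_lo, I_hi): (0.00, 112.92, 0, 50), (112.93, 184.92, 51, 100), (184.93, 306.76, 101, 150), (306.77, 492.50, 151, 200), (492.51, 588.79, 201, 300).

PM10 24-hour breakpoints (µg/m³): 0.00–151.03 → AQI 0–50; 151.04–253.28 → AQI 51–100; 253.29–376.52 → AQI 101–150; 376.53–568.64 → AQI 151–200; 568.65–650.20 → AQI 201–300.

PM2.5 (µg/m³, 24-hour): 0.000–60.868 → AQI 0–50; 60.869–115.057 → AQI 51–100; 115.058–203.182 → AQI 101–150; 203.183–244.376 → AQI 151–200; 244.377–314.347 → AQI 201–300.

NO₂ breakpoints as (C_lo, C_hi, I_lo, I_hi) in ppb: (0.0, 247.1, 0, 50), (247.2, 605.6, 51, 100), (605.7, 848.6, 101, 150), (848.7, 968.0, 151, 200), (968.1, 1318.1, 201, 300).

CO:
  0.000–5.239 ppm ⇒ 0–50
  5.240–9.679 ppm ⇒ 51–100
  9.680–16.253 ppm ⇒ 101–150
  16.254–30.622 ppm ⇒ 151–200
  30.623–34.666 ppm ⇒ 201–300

297

O₃ 0.139: bracket 0.098–0.146 → index 151–200; slope 49/0.048, offset 0.041.
AQI = 151 + 49/0.048·0.041 ≈ 192.85 ⇒ 193.
SO₂: 514.33 ∈ [492.51, 588.79] ↔ index [201, 300].
201 + (514.33−492.51)·(300−201)/(588.79−492.51) = 201 + 21.82·99/96.28 ≈ 223.44, so AQI = 223.
PM10: 647.87 lies in 568.65–650.20, so I_lo=201, I_hi=300, C_lo=568.65, C_hi=650.20.
(300−201)/(650.20−568.65) × (647.87−568.65) + 201 = 99/81.55 × 79.22 + 201 ≈ 297.17 → 297.
PM2.5 79.151: bracket 60.869–115.057 → index 51–100; slope 49/54.188, offset 18.282.
AQI = 51 + 49/54.188·18.282 ≈ 67.53 ⇒ 68.
NO₂: row 605.7–848.6 (AQI 101–150). (150−101)·(686.8−605.7)/(848.6−605.7) + 101 = 49·81.1/242.9 + 101 ≈ 117.36 → 117.
CO: 8.519 ∈ [5.240, 9.679] ↔ index [51, 100].
51 + (8.519−5.240)·(100−51)/(9.679−5.240) = 51 + 3.279·49/4.439 ≈ 87.20, so AQI = 87.
Sub-indices: O₃→193, SO₂→223, PM10→297, PM2.5→68, NO₂→117, CO→87. Overall AQI = max = 297; dominant pollutant is PM10.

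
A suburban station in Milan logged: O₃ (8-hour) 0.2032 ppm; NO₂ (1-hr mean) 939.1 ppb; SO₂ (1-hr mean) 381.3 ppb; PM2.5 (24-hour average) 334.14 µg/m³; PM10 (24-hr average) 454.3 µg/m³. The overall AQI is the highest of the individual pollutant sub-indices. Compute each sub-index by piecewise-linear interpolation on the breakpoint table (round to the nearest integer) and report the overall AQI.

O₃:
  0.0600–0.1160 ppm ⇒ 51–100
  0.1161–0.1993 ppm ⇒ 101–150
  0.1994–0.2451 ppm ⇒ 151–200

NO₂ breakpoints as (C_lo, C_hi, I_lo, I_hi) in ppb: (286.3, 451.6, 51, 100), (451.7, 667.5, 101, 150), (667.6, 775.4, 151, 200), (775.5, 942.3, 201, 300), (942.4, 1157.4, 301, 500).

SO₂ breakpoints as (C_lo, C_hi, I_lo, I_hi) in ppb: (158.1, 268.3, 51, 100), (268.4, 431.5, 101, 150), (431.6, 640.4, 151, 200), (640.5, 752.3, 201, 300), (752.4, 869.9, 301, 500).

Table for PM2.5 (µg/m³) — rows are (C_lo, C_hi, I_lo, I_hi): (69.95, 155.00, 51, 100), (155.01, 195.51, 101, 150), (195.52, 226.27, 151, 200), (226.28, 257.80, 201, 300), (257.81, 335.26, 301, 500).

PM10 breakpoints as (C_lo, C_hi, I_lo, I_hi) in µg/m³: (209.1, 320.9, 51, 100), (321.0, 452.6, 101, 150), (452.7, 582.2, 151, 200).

497

O₃: 0.2032 lies in 0.1994–0.2451, so I_lo=151, I_hi=200, C_lo=0.1994, C_hi=0.2451.
(200−151)/(0.2451−0.1994) × (0.2032−0.1994) + 151 = 49/0.0457 × 0.0038 + 151 ≈ 155.07 → 155.
NO₂ 939.1: bracket 775.5–942.3 → index 201–300; slope 99/166.8, offset 163.6.
AQI = 201 + 99/166.8·163.6 ≈ 298.10 ⇒ 298.
SO₂: 381.3 lies in 268.4–431.5, so I_lo=101, I_hi=150, C_lo=268.4, C_hi=431.5.
(150−101)/(431.5−268.4) × (381.3−268.4) + 101 = 49/163.1 × 112.9 + 101 ≈ 134.92 → 135.
PM2.5: row 257.81–335.26 (AQI 301–500). (500−301)·(334.14−257.81)/(335.26−257.81) + 301 = 199·76.33/77.45 + 301 ≈ 497.12 → 497.
PM10 454.3: bracket 452.7–582.2 → index 151–200; slope 49/129.5, offset 1.6.
AQI = 151 + 49/129.5·1.6 ≈ 151.61 ⇒ 152.
Sub-indices: O₃→155, NO₂→298, SO₂→135, PM2.5→497, PM10→152. Overall AQI = max = 497; dominant pollutant is PM2.5.
AQI 497: Hazardous.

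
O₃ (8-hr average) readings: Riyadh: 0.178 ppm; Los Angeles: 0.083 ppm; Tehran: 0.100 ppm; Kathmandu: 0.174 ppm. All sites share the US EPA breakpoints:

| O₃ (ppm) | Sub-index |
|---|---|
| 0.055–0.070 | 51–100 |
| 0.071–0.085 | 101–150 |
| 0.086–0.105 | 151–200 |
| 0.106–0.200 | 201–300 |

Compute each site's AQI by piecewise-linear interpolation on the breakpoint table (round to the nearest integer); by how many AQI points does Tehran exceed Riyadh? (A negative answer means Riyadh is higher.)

Riyadh 0.178: bracket 0.106–0.200 → index 201–300; slope 99/0.094, offset 0.072.
AQI = 201 + 99/0.094·0.072 ≈ 276.83 ⇒ 277.
Los Angeles: 0.083 lies in 0.071–0.085, so I_lo=101, I_hi=150, C_lo=0.071, C_hi=0.085.
(150−101)/(0.085−0.071) × (0.083−0.071) + 101 = 49/0.014 × 0.012 + 101 ≈ 143.00 → 143.
Tehran 0.100: bracket 0.086–0.105 → index 151–200; slope 49/0.019, offset 0.014.
AQI = 151 + 49/0.019·0.014 ≈ 187.11 ⇒ 187.
Kathmandu: 0.174 lies in 0.106–0.200, so I_lo=201, I_hi=300, C_lo=0.106, C_hi=0.200.
(300−201)/(0.200−0.106) × (0.174−0.106) + 201 = 99/0.094 × 0.068 + 201 ≈ 272.62 → 273.
AQIs: Riyadh=277, Los Angeles=143, Tehran=187, Kathmandu=273. Tehran (187) − Riyadh (277) = -90.

-90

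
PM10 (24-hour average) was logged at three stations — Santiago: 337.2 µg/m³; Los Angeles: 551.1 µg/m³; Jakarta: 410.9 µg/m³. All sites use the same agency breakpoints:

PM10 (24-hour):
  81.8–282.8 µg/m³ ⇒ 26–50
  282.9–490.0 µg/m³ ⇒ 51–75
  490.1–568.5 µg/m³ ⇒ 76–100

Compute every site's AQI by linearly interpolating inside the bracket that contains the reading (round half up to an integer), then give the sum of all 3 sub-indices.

218

Santiago 337.2: bracket 282.9–490.0 → index 51–75; slope 24/207.1, offset 54.3.
AQI = 51 + 24/207.1·54.3 ≈ 57.29 ⇒ 57.
Los Angeles 551.1: bracket 490.1–568.5 → index 76–100; slope 24/78.4, offset 61.0.
AQI = 76 + 24/78.4·61.0 ≈ 94.67 ⇒ 95.
Jakarta: 410.9 lies in 282.9–490.0, so I_lo=51, I_hi=75, C_lo=282.9, C_hi=490.0.
(75−51)/(490.0−282.9) × (410.9−282.9) + 51 = 24/207.1 × 128.0 + 51 ≈ 65.83 → 66.
AQIs: Santiago=57, Los Angeles=95, Jakarta=66. Sum = 57 + 95 + 66 = 218.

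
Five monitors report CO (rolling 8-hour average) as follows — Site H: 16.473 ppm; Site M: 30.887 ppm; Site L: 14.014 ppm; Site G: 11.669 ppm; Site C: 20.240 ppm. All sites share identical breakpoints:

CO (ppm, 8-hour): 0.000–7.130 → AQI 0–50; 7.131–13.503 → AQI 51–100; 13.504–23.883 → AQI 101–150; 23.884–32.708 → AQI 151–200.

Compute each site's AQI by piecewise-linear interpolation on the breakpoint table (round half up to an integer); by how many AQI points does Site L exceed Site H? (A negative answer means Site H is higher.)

Site H: 16.473 ∈ [13.504, 23.883] ↔ index [101, 150].
101 + (16.473−13.504)·(150−101)/(23.883−13.504) = 101 + 2.969·49/10.379 ≈ 115.02, so AQI = 115.
Site M: row 23.884–32.708 (AQI 151–200). (200−151)·(30.887−23.884)/(32.708−23.884) + 151 = 49·7.003/8.824 + 151 ≈ 189.89 → 190.
Site L: row 13.504–23.883 (AQI 101–150). (150−101)·(14.014−13.504)/(23.883−13.504) + 101 = 49·0.510/10.379 + 101 ≈ 103.41 → 103.
Site G: 11.669 lies in 7.131–13.503, so I_lo=51, I_hi=100, C_lo=7.131, C_hi=13.503.
(100−51)/(13.503−7.131) × (11.669−7.131) + 51 = 49/6.372 × 4.538 + 51 ≈ 85.90 → 86.
Site C: row 13.504–23.883 (AQI 101–150). (150−101)·(20.240−13.504)/(23.883−13.504) + 101 = 49·6.736/10.379 + 101 ≈ 132.80 → 133.
AQIs: Site H=115, Site M=190, Site L=103, Site G=86, Site C=133. Site L (103) − Site H (115) = -12.

-12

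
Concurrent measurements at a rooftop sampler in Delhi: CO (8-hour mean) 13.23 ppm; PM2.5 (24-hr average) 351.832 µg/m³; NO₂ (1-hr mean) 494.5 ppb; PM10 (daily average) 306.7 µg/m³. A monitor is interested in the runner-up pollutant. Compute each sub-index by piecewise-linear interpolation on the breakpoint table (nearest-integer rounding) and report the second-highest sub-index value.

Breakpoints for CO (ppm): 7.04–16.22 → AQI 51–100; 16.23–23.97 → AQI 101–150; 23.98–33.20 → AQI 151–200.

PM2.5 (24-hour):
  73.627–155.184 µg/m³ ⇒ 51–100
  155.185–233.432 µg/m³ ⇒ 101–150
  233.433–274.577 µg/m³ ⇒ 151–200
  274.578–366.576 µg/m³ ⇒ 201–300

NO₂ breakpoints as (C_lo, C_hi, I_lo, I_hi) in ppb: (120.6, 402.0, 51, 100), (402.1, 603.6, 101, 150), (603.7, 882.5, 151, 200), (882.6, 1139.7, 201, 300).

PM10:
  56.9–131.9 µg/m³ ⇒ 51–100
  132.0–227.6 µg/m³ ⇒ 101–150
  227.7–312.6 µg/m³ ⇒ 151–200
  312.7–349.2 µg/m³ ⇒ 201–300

197

CO: 13.23 ∈ [7.04, 16.22] ↔ index [51, 100].
51 + (13.23−7.04)·(100−51)/(16.22−7.04) = 51 + 6.19·49/9.18 ≈ 84.04, so AQI = 84.
PM2.5: 351.832 ∈ [274.578, 366.576] ↔ index [201, 300].
201 + (351.832−274.578)·(300−201)/(366.576−274.578) = 201 + 77.254·99/91.998 ≈ 284.13, so AQI = 284.
NO₂ 494.5: bracket 402.1–603.6 → index 101–150; slope 49/201.5, offset 92.4.
AQI = 101 + 49/201.5·92.4 ≈ 123.47 ⇒ 123.
PM10: 306.7 lies in 227.7–312.6, so I_lo=151, I_hi=200, C_lo=227.7, C_hi=312.6.
(200−151)/(312.6−227.7) × (306.7−227.7) + 151 = 49/84.9 × 79.0 + 151 ≈ 196.59 → 197.
Sub-indices: CO→84, PM2.5→284, NO₂→123, PM10→197. Ranked high→low: 284, 197, 123, 84. Second-highest sub-index = 197.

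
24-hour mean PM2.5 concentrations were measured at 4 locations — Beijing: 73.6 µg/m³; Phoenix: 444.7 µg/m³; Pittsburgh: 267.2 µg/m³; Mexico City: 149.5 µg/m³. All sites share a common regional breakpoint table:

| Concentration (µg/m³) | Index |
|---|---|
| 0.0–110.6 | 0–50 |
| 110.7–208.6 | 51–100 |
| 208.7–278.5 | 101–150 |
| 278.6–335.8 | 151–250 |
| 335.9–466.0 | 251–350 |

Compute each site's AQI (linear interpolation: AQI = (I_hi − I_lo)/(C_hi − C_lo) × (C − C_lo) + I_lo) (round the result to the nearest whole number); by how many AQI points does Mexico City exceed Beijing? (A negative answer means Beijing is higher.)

37

Beijing: row 0.0–110.6 (AQI 0–50). (50−0)·(73.6−0.0)/(110.6−0.0) + 0 = 50·73.6/110.6 + 0 ≈ 33.27 → 33.
Phoenix: 444.7 lies in 335.9–466.0, so I_lo=251, I_hi=350, C_lo=335.9, C_hi=466.0.
(350−251)/(466.0−335.9) × (444.7−335.9) + 251 = 99/130.1 × 108.8 + 251 ≈ 333.79 → 334.
Pittsburgh: 267.2 ∈ [208.7, 278.5] ↔ index [101, 150].
101 + (267.2−208.7)·(150−101)/(278.5−208.7) = 101 + 58.5·49/69.8 ≈ 142.07, so AQI = 142.
Mexico City: 149.5 lies in 110.7–208.6, so I_lo=51, I_hi=100, C_lo=110.7, C_hi=208.6.
(100−51)/(208.6−110.7) × (149.5−110.7) + 51 = 49/97.9 × 38.8 + 51 ≈ 70.42 → 70.
AQIs: Beijing=33, Phoenix=334, Pittsburgh=142, Mexico City=70. Mexico City (70) − Beijing (33) = 37.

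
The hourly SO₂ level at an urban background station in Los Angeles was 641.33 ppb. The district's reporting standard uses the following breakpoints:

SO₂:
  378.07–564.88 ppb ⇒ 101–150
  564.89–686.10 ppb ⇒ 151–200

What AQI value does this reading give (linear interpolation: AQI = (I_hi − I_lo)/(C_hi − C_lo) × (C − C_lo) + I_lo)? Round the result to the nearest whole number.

182

SO₂: row 564.89–686.10 (AQI 151–200). (200−151)·(641.33−564.89)/(686.10−564.89) + 151 = 49·76.44/121.21 + 151 ≈ 181.90 → 182.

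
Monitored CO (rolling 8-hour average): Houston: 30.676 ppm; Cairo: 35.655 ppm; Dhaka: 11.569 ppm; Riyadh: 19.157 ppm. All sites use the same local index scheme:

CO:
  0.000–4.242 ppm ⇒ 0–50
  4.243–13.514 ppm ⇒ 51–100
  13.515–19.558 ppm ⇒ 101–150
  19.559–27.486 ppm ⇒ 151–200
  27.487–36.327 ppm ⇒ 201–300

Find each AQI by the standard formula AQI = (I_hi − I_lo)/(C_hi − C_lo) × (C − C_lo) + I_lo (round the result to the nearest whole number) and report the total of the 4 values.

766

Houston: 30.676 lies in 27.487–36.327, so I_lo=201, I_hi=300, C_lo=27.487, C_hi=36.327.
(300−201)/(36.327−27.487) × (30.676−27.487) + 201 = 99/8.840 × 3.189 + 201 ≈ 236.71 → 237.
Cairo: 35.655 ∈ [27.487, 36.327] ↔ index [201, 300].
201 + (35.655−27.487)·(300−201)/(36.327−27.487) = 201 + 8.168·99/8.840 ≈ 292.47, so AQI = 292.
Dhaka: 11.569 ∈ [4.243, 13.514] ↔ index [51, 100].
51 + (11.569−4.243)·(100−51)/(13.514−4.243) = 51 + 7.326·49/9.271 ≈ 89.72, so AQI = 90.
Riyadh: 19.157 lies in 13.515–19.558, so I_lo=101, I_hi=150, C_lo=13.515, C_hi=19.558.
(150−101)/(19.558−13.515) × (19.157−13.515) + 101 = 49/6.043 × 5.642 + 101 ≈ 146.75 → 147.
AQIs: Houston=237, Cairo=292, Dhaka=90, Riyadh=147. Sum = 237 + 292 + 90 + 147 = 766.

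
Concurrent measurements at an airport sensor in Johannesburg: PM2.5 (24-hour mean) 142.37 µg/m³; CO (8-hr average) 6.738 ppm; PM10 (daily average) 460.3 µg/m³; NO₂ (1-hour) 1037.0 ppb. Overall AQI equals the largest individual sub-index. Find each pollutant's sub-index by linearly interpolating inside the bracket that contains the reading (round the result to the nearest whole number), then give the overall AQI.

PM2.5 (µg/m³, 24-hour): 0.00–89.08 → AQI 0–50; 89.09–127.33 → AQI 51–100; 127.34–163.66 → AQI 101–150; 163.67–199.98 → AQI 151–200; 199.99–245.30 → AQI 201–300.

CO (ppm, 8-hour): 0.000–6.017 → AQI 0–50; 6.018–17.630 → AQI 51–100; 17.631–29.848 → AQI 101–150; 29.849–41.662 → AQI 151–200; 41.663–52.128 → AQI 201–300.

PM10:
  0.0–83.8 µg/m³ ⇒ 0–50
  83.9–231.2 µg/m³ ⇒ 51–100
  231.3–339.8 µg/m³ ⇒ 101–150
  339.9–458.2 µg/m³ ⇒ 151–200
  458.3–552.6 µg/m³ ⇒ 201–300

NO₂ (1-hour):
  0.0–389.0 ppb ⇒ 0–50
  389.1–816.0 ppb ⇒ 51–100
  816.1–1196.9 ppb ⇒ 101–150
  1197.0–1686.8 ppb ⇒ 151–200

203

PM2.5: row 127.34–163.66 (AQI 101–150). (150−101)·(142.37−127.34)/(163.66−127.34) + 101 = 49·15.03/36.32 + 101 ≈ 121.28 → 121.
CO: 6.738 ∈ [6.018, 17.630] ↔ index [51, 100].
51 + (6.738−6.018)·(100−51)/(17.630−6.018) = 51 + 0.720·49/11.612 ≈ 54.04, so AQI = 54.
PM10 460.3: bracket 458.3–552.6 → index 201–300; slope 99/94.3, offset 2.0.
AQI = 201 + 99/94.3·2.0 ≈ 203.10 ⇒ 203.
NO₂: row 816.1–1196.9 (AQI 101–150). (150−101)·(1037.0−816.1)/(1196.9−816.1) + 101 = 49·220.9/380.8 + 101 ≈ 129.42 → 129.
Sub-indices: PM2.5→121, CO→54, PM10→203, NO₂→129. Overall AQI = max = 203; dominant pollutant is PM10.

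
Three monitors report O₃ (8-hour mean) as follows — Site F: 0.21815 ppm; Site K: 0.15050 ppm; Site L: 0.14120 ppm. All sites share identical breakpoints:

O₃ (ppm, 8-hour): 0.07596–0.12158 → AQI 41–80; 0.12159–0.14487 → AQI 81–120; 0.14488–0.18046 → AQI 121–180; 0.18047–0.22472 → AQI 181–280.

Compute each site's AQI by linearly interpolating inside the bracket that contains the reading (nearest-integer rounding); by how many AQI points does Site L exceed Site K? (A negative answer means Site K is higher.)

-16

Site F: row 0.18047–0.22472 (AQI 181–280). (280−181)·(0.21815−0.18047)/(0.22472−0.18047) + 181 = 99·0.03768/0.04425 + 181 ≈ 265.30 → 265.
Site K 0.15050: bracket 0.14488–0.18046 → index 121–180; slope 59/0.03558, offset 0.00562.
AQI = 121 + 59/0.03558·0.00562 ≈ 130.32 ⇒ 130.
Site L: 0.14120 lies in 0.12159–0.14487, so I_lo=81, I_hi=120, C_lo=0.12159, C_hi=0.14487.
(120−81)/(0.14487−0.12159) × (0.14120−0.12159) + 81 = 39/0.02328 × 0.01961 + 81 ≈ 113.85 → 114.
AQIs: Site F=265, Site K=130, Site L=114. Site L (114) − Site K (130) = -16.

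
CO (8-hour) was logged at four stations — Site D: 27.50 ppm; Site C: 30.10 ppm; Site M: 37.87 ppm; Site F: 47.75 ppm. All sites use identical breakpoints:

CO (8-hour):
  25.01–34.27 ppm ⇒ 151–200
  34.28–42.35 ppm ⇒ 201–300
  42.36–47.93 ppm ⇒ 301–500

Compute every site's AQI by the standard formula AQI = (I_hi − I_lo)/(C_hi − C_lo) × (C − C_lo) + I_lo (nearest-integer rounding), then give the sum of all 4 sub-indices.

Site D 27.50: bracket 25.01–34.27 → index 151–200; slope 49/9.26, offset 2.49.
AQI = 151 + 49/9.26·2.49 ≈ 164.18 ⇒ 164.
Site C: 30.10 lies in 25.01–34.27, so I_lo=151, I_hi=200, C_lo=25.01, C_hi=34.27.
(200−151)/(34.27−25.01) × (30.10−25.01) + 151 = 49/9.26 × 5.09 + 151 ≈ 177.93 → 178.
Site M: 37.87 ∈ [34.28, 42.35] ↔ index [201, 300].
201 + (37.87−34.28)·(300−201)/(42.35−34.28) = 201 + 3.59·99/8.07 ≈ 245.04, so AQI = 245.
Site F: row 42.36–47.93 (AQI 301–500). (500−301)·(47.75−42.36)/(47.93−42.36) + 301 = 199·5.39/5.57 + 301 ≈ 493.57 → 494.
AQIs: Site D=164, Site C=178, Site M=245, Site F=494. Sum = 164 + 178 + 245 + 494 = 1081.

1081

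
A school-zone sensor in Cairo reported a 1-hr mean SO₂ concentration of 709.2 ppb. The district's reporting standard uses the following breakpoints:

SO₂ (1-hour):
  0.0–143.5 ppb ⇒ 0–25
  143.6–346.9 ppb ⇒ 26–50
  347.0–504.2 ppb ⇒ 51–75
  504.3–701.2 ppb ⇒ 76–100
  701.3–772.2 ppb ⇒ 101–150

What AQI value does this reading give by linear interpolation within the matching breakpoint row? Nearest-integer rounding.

SO₂: 709.2 ∈ [701.3, 772.2] ↔ index [101, 150].
101 + (709.2−701.3)·(150−101)/(772.2−701.3) = 101 + 7.9·49/70.9 ≈ 106.46, so AQI = 106.

106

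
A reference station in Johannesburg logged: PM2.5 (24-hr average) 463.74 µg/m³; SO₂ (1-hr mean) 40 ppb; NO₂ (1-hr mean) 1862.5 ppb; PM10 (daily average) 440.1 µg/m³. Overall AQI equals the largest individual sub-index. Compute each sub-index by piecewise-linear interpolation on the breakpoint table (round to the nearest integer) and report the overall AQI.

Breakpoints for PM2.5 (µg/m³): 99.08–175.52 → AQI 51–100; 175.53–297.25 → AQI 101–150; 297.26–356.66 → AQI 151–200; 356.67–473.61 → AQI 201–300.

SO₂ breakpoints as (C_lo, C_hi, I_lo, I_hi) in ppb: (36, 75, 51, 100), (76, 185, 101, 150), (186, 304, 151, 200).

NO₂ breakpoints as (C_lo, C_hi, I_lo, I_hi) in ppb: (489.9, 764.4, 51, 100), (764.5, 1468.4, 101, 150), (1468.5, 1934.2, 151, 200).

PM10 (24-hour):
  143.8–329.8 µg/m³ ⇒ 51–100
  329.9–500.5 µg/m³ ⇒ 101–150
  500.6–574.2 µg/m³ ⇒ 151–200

PM2.5: 463.74 lies in 356.67–473.61, so I_lo=201, I_hi=300, C_lo=356.67, C_hi=473.61.
(300−201)/(473.61−356.67) × (463.74−356.67) + 201 = 99/116.94 × 107.07 + 201 ≈ 291.64 → 292.
SO₂: 40 lies in 36–75, so I_lo=51, I_hi=100, C_lo=36, C_hi=75.
(100−51)/(75−36) × (40−36) + 51 = 49/39 × 4 + 51 ≈ 56.03 → 56.
NO₂: 1862.5 lies in 1468.5–1934.2, so I_lo=151, I_hi=200, C_lo=1468.5, C_hi=1934.2.
(200−151)/(1934.2−1468.5) × (1862.5−1468.5) + 151 = 49/465.7 × 394.0 + 151 ≈ 192.46 → 192.
PM10: 440.1 lies in 329.9–500.5, so I_lo=101, I_hi=150, C_lo=329.9, C_hi=500.5.
(150−101)/(500.5−329.9) × (440.1−329.9) + 101 = 49/170.6 × 110.2 + 101 ≈ 132.65 → 133.
Sub-indices: PM2.5→292, SO₂→56, NO₂→192, PM10→133. Overall AQI = max = 292; dominant pollutant is PM2.5.
AQI 292: Very Unhealthy.

292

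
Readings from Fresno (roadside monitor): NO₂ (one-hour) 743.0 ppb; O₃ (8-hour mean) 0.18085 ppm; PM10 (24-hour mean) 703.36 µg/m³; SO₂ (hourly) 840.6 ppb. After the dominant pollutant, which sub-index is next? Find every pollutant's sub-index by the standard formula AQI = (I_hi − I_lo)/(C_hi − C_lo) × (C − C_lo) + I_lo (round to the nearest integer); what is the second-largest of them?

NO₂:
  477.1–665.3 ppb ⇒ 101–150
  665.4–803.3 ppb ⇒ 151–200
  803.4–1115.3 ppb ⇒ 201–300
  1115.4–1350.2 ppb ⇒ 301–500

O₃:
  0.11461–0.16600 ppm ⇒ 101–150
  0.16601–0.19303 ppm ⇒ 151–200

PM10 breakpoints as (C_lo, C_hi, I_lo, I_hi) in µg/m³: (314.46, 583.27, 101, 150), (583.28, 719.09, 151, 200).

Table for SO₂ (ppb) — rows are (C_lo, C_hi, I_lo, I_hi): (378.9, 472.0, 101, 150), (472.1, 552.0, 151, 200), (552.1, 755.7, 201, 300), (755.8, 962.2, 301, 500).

194

NO₂: 743.0 lies in 665.4–803.3, so I_lo=151, I_hi=200, C_lo=665.4, C_hi=803.3.
(200−151)/(803.3−665.4) × (743.0−665.4) + 151 = 49/137.9 × 77.6 + 151 ≈ 178.57 → 179.
O₃ 0.18085: bracket 0.16601–0.19303 → index 151–200; slope 49/0.02702, offset 0.01484.
AQI = 151 + 49/0.02702·0.01484 ≈ 177.91 ⇒ 178.
PM10: 703.36 lies in 583.28–719.09, so I_lo=151, I_hi=200, C_lo=583.28, C_hi=719.09.
(200−151)/(719.09−583.28) × (703.36−583.28) + 151 = 49/135.81 × 120.08 + 151 ≈ 194.32 → 194.
SO₂: 840.6 ∈ [755.8, 962.2] ↔ index [301, 500].
301 + (840.6−755.8)·(500−301)/(962.2−755.8) = 301 + 84.8·199/206.4 ≈ 382.76, so AQI = 383.
Sub-indices: NO₂→179, O₃→178, PM10→194, SO₂→383. Ranked high→low: 383, 194, 179, 178. Second-highest sub-index = 194.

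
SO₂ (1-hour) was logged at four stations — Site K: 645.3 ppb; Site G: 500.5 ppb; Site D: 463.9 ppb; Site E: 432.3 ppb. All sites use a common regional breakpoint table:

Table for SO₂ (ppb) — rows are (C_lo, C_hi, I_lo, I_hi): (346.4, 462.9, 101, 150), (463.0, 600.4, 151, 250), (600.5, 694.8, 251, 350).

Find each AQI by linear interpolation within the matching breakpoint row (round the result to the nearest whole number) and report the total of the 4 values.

765

Site K: 645.3 lies in 600.5–694.8, so I_lo=251, I_hi=350, C_lo=600.5, C_hi=694.8.
(350−251)/(694.8−600.5) × (645.3−600.5) + 251 = 99/94.3 × 44.8 + 251 ≈ 298.03 → 298.
Site G: row 463.0–600.4 (AQI 151–250). (250−151)·(500.5−463.0)/(600.4−463.0) + 151 = 99·37.5/137.4 + 151 ≈ 178.02 → 178.
Site D 463.9: bracket 463.0–600.4 → index 151–250; slope 99/137.4, offset 0.9.
AQI = 151 + 99/137.4·0.9 ≈ 151.65 ⇒ 152.
Site E: 432.3 lies in 346.4–462.9, so I_lo=101, I_hi=150, C_lo=346.4, C_hi=462.9.
(150−101)/(462.9−346.4) × (432.3−346.4) + 101 = 49/116.5 × 85.9 + 101 ≈ 137.13 → 137.
AQIs: Site K=298, Site G=178, Site D=152, Site E=137. Sum = 298 + 178 + 152 + 137 = 765.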